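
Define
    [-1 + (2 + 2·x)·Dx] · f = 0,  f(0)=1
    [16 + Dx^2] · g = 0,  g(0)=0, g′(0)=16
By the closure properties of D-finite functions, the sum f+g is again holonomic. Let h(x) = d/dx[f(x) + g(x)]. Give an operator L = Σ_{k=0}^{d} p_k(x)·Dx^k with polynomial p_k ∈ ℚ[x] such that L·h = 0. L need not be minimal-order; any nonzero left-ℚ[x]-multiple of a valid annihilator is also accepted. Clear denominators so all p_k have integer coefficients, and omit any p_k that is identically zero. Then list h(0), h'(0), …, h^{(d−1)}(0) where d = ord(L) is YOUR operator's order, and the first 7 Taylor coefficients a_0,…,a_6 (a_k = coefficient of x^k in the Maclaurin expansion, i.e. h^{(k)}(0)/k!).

L = (-1264 - 2048·x - 1024·x^2) + (-2144 - 6240·x - 6144·x^2 - 2048·x^3)·Dx + (-79 - 128·x - 64·x^2)·Dx^2 + (-134 - 390·x - 384·x^2 - 128·x^3)·Dx^3  (order 3).
h: a_k = 33/2, -1/4, -2045/16, -5/32, 131177/768, -63/512, -8378213/92160, …
ICs: h(0) = 33/2, h′(0) = -1/4, h′′(0) = -2045/8.

f: a_k = 1, 1/2, -1/8, 1/16, -5/128, 7/256, -21/1024, …
g: a_k = 0, 16, 0, -128/3, 0, 512/15, 0, …
Weyl lclm of L_f,L_g ⇒ L₀ (ord ≤ 3).
Differentiate: ansatz ord ≤ ord L₀ ⇒ L.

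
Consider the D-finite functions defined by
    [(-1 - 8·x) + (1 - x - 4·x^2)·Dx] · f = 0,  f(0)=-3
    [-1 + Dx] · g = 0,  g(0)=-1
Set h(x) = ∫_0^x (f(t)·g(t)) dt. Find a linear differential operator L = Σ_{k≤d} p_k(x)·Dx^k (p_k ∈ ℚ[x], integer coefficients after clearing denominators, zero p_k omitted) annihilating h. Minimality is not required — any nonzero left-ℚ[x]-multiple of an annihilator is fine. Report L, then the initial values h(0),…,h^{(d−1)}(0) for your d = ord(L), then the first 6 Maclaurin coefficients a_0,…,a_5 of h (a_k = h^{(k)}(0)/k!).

L = (2 + 7·x - 4·x^2)·Dx + (-1 + x + 4·x^2)·Dx^2  (order 2).
h: a_k = 0, 3, 3, 13/2, 11, 977/40, …
ICs: h(0) = 0, h′(0) = 3.

f: a_k = -3, -3, -15, -27, -87, -195, …
g: a_k = -1, -1, -1/2, -1/6, -1/24, -1/120, …
L₀ := L_f ⊗_s L_g (sym. prod.), ord ≤ 1.
h=∫₀ˣh₀: take L = L₀·Dx.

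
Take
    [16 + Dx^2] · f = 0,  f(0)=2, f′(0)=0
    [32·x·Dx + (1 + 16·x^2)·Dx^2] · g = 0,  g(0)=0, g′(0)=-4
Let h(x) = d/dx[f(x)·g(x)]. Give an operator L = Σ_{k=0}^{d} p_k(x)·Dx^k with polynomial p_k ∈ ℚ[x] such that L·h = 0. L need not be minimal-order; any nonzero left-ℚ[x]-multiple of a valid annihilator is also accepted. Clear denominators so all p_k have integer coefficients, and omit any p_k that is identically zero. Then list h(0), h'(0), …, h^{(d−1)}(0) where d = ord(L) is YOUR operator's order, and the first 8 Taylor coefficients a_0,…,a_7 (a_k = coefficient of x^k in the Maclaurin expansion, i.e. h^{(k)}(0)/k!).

f: a_k = 2, 0, -16, 0, 64/3, 0, -512/45, 0, …
g: a_k = 0, -4, 0, 64/3, 0, -1024/5, 0, 16384/7, …
h₀=f·g: eliminate ⇒ L₀, order ≤ 2·2.
h=h₀': d/dx-closure on L₀ ⇒ L.
L = (14080 + 602112·x^2 + 15106048·x^4 + 50331648·x^6 + 100663296·x^8 + 268435456·x^10 + 2147483648·x^12) + (8704·x + 581632·x^3 + 9175040·x^5 + 41943040·x^7 + 167772160·x^9 + 536870912·x^11)·Dx + (960 + 43520·x^2 + 1093632·x^4 + 4849664·x^6 + 16777216·x^8 + 67108864·x^10 + 268435456·x^12)·Dx^2 + (544·x + 36352·x^3 + 573440·x^5 + 2621440·x^7 + 10485760·x^9 + 33554432·x^11)·Dx^3 + (5 + 368·x^2 + 9344·x^4 + 106496·x^6 + 655360·x^8 + 3145728·x^10 + 8388608·x^12)·Dx^4  (order 4).
h: a_k = -8, 0, 320, 0, -12544/3, 0, 2664448/45, 0, …
ICs: h(0) = -8, h′(0) = 0, h′′(0) = 640, h′′′(0) = 0.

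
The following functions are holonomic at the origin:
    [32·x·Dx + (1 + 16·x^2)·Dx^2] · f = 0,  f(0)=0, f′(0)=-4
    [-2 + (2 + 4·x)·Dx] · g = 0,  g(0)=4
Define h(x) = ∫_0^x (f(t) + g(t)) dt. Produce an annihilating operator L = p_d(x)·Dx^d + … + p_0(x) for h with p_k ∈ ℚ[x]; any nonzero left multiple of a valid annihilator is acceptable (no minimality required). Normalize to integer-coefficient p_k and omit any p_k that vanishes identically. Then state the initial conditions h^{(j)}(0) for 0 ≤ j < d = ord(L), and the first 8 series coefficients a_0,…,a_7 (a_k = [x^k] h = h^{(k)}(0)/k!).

f: a_k = 0, -4, 0, 64/3, 0, -1024/5, 0, 16384/7, …
g: a_k = 4, 4, -2, 2, -5/2, 7/2, -21/4, 33/4, …
L₀ := lclm(L_f,L_g); ord L₀ ≤ 2+1.
h=∫h₀ ⇒ L = L₀·Dx.
L = (-32 - 160·x + 1536·x^2 + 1536·x^3)·Dx^2 + (-35 - 128·x + 1312·x^2 + 6144·x^3 + 5376·x^4)·Dx^3 + (-1 + 30·x + 96·x^2 + 576·x^3 + 1792·x^4 + 1536·x^5)·Dx^4  (order 4).
h: a_k = 0, 4, 0, -2/3, 35/6, -1/2, -671/20, -3/4, …
ICs: h(0) = 0, h′(0) = 4, h′′(0) = 0, h′′′(0) = -4.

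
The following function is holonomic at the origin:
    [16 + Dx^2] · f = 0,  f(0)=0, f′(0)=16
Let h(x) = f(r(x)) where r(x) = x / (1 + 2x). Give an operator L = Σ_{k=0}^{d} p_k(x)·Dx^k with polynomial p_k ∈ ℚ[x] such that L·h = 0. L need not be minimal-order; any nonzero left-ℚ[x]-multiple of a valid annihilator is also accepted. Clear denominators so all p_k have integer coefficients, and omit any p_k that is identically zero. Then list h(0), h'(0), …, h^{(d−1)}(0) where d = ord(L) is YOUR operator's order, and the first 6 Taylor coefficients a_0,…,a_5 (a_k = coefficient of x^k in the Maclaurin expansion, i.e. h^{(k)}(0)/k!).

L = 16 + (4 + 24·x + 48·x^2 + 32·x^3)·Dx + (1 + 8·x + 24·x^2 + 32·x^3 + 16·x^4)·Dx^2  (order 2).
h: a_k = 0, 16, -32, 64/3, 128, -11008/15, …
ICs: h(0) = 0, h′(0) = 16.

f: a_k = 0, 16, 0, -128/3, 0, 512/15, …
h₀=f(r): pull back L_f along r ⇒ L₀.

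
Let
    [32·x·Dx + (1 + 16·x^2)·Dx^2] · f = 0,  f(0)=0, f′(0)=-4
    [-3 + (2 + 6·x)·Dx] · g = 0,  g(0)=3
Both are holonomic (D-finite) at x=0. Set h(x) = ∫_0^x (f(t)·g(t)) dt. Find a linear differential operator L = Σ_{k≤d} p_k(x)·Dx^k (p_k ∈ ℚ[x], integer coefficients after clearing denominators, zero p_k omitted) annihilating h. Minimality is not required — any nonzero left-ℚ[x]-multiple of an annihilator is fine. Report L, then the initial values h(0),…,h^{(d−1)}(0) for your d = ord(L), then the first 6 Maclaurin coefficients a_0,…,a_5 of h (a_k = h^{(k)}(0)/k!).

f: a_k = 0, -4, 0, 64/3, 0, -1024/5, …
g: a_k = 3, 9/2, -27/8, 81/16, -1215/128, 5103/256, …
h₀=f·g: eliminate ⇒ L₀, order ≤ 2·1.
Integrate: L := L₀·Dx.
L = (27 - 192·x - 144·x^2)·Dx + (-12 + 92·x + 576·x^2 + 576·x^3)·Dx^2 + (4 + 24·x + 100·x^2 + 384·x^3 + 576·x^4)·Dx^3  (order 3).
h: a_k = 0, 0, -6, -6, 155/8, 303/20, …
ICs: h(0) = 0, h′(0) = 0, h′′(0) = -12.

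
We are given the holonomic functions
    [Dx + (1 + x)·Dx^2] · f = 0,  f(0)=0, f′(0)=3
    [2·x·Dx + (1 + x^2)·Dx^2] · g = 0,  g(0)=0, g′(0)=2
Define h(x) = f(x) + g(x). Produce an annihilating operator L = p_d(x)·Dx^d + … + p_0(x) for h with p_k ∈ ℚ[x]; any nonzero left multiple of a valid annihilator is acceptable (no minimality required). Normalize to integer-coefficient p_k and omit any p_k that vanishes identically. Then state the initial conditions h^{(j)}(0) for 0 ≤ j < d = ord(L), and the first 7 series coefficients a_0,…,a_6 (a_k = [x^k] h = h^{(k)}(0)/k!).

f: a_k = 0, 3, -3/2, 1, -3/4, 3/5, -1/2, …
g: a_k = 0, 2, 0, -2/3, 0, 2/5, 0, …
Sum ⇒ L₀ = lclm(L_f,L_g) in ℚ(x)⟨Dx⟩.
L = (-2 - 6·x + 6·x^2 + 2·x^3)·Dx + (-4 - 4·x + 12·x^3 + 4·x^4)·Dx^2 + (-1 + x + 2·x^2 + 2·x^3 + 3·x^4 + x^5)·Dx^3  (order 3).
h: a_k = 0, 5, -3/2, 1/3, -3/4, 1, -1/2, …
ICs: h(0) = 0, h′(0) = 5, h′′(0) = -3.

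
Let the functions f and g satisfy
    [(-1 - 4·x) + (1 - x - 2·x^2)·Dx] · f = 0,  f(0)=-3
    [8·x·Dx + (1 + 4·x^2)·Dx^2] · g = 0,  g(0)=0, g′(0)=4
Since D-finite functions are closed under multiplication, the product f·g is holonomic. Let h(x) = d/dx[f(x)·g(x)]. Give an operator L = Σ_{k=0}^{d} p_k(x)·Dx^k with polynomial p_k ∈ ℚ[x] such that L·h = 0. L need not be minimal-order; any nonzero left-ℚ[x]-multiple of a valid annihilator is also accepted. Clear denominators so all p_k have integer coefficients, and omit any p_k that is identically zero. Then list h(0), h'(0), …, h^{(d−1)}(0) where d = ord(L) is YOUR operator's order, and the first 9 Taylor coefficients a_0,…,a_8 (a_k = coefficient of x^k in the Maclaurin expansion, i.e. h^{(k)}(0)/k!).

f: a_k = -3, -3, -9, -15, -33, -63, -129, -255, -513, …
g: a_k = 0, 4, 0, -16/3, 0, 64/5, 0, -256/7, 0, …
Product ⇒ symmetric product L₀, ord ≤ 2.
Differentiate: ansatz ord ≤ ord L₀ ⇒ L.
L = (288·x^2 + 384·x^3 + 1152·x^4) + (5 + 24·x + 36·x^2 + 128·x^3 + 384·x^4 + 768·x^5)·Dx + (-1 - x - 12·x^2 + 12·x^3 - 8·x^4 + 64·x^5 + 96·x^6)·Dx^2  (order 2).
h: a_k = -12, -24, -60, -176, -612, -6312/5, -12092/5, -42912/7, -566556/35, …
ICs: h(0) = -12, h′(0) = -24.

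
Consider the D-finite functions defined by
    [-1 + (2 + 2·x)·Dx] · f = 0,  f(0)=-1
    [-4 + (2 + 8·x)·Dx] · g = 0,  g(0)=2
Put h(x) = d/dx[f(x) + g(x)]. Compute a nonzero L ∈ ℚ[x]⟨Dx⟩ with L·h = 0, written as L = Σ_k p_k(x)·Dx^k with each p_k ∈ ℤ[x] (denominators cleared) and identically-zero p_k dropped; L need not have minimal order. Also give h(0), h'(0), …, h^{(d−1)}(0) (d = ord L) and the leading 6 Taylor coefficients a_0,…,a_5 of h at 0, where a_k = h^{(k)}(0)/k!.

f: a_k = -1, -1/2, 1/8, -1/16, 5/128, -7/256, …
g: a_k = 2, 4, -4, 8, -20, 56, …
f+g: L₀ = lclm(L_f,L_g), ord ≤ 1+1.
h₀' ⇒ L via d/dx closure of L₀.
L = -6 + (-15 - 24·x)·Dx + (-2 - 10·x - 8·x^2)·Dx^2  (order 2).
h: a_k = 7/2, -31/4, 381/16, -2555/32, 71645/256, -516033/512, …
ICs: h(0) = 7/2, h′(0) = -31/4.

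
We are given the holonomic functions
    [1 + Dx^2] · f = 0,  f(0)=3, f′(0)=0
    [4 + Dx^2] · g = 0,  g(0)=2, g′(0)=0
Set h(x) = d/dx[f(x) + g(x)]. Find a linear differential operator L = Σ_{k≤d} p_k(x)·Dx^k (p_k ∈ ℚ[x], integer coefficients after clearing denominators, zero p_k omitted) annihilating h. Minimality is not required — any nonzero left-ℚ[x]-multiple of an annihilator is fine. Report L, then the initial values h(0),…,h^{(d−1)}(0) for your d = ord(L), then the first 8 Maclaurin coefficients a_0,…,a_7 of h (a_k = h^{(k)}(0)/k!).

L = 4 + 5·Dx^2 + Dx^4  (order 4).
h: a_k = 0, -11, 0, 35/6, 0, -131/120, 0, 103/1008, …
ICs: h(0) = 0, h′(0) = -11, h′′(0) = 0, h′′′(0) = 35.

f: a_k = 3, 0, -3/2, 0, 1/8, 0, -1/240, 0, …
g: a_k = 2, 0, -4, 0, 4/3, 0, -8/45, 0, …
Sum ⇒ L₀ = lclm(L_f,L_g) in ℚ(x)⟨Dx⟩.
Differentiate: ansatz ord ≤ ord L₀ ⇒ L.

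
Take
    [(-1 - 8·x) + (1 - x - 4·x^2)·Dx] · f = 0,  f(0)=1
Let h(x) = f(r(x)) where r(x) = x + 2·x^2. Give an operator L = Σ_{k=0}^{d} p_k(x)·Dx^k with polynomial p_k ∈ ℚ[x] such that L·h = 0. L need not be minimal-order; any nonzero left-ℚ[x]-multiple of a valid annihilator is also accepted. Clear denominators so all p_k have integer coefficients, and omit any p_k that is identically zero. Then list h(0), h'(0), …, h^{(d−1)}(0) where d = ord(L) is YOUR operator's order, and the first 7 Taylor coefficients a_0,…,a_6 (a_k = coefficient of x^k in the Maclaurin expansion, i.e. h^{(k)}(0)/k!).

L = (1 + 12·x + 48·x^2 + 64·x^3) + (-1 + x + 6·x^2 + 16·x^3 + 16·x^4)·Dx  (order 1).
h: a_k = 1, 1, 7, 29, 103, 405, 1599, …
ICs: h(0) = 1.

f: a_k = 1, 1, 5, 9, 29, 65, 181, …
L₀ from L_f via x↦r, Dx↦r'^{-1}Dx.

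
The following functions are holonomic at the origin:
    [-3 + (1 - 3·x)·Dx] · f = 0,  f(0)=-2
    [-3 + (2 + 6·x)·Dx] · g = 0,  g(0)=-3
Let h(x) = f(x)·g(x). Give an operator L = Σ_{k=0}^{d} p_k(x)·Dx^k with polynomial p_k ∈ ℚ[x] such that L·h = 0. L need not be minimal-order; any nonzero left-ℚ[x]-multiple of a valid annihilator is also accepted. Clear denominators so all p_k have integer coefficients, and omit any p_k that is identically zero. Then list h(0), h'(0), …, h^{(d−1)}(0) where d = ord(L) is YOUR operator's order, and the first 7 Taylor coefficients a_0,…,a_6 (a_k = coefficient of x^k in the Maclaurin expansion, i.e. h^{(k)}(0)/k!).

L = (9 + 9·x) + (-2 + 18·x^2)·Dx  (order 1).
h: a_k = 6, 27, 297/4, 1863/8, 43497/64, 266085/128, 3147093/512, …
ICs: h(0) = 6.

f: a_k = -2, -6, -18, -54, -162, -486, -1458, …
g: a_k = -3, -9/2, 27/8, -81/16, 1215/128, -5103/256, 45927/1024, …
Product ⇒ symmetric product L₀, ord ≤ 1.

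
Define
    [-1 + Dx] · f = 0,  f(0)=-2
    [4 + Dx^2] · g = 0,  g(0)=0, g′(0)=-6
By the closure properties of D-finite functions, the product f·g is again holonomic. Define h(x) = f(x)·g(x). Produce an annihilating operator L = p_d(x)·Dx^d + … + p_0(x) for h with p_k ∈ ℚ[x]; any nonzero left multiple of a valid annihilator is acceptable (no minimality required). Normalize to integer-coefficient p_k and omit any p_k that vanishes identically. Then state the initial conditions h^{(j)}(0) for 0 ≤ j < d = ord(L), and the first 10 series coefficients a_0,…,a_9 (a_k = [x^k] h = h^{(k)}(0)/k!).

L = 5 - 2·Dx + Dx^2  (order 2).
h: a_k = 0, 12, 12, -2, -6, -19/10, 11/30, 139/420, 1/20, -359/30240, …
ICs: h(0) = 0, h′(0) = 12.

f: a_k = -2, -2, -1, -1/3, -1/12, -1/60, -1/360, -1/2520, -1/20160, -1/181440, …
g: a_k = 0, -6, 0, 4, 0, -4/5, 0, 8/105, 0, -4/945, …
Sym-product of L_f,L_g gives L₀ (≤ ord 2).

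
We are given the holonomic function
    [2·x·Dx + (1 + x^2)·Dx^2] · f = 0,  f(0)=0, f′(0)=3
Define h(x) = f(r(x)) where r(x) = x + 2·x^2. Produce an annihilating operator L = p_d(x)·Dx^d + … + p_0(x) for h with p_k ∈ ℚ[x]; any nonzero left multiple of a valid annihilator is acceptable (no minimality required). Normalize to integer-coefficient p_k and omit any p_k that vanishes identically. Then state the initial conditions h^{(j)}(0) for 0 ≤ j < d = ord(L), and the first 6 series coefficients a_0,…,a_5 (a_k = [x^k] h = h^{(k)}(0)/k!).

f: a_k = 0, 3, 0, -1, 0, 3/5, …
Change of var in L_f (x↦r) gives L₀.
L = (-4 + 2·x + 16·x^2 + 48·x^3 + 48·x^4)·Dx + (1 + 4·x + x^2 + 8·x^3 + 20·x^4 + 16·x^5)·Dx^2  (order 2).
h: a_k = 0, 3, 6, -1, -6, -57/5, …
ICs: h(0) = 0, h′(0) = 3.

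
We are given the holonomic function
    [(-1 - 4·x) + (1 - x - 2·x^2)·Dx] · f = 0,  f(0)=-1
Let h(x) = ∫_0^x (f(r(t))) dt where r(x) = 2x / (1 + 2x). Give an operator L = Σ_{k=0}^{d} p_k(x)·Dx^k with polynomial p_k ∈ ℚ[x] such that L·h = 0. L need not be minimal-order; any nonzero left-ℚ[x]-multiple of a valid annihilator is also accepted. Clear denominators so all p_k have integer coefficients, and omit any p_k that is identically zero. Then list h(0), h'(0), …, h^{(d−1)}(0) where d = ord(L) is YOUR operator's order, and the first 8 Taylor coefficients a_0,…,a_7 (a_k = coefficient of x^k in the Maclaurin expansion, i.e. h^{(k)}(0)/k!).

f: a_k = -1, -1, -3, -5, -11, -21, -43, -85, …
Substitute x→r, Dx→(1/r')Dx; clear ⇒ L₀.
∫: right-multiply L₀ by Dx.
L = (2 + 20·x)·Dx + (-1 - 4·x + 4·x^2 + 16·x^3)·Dx^2  (order 2).
h: a_k = 0, -1, -1, -8/3, 0, -64/5, 64/3, -768/7, …
ICs: h(0) = 0, h′(0) = -1.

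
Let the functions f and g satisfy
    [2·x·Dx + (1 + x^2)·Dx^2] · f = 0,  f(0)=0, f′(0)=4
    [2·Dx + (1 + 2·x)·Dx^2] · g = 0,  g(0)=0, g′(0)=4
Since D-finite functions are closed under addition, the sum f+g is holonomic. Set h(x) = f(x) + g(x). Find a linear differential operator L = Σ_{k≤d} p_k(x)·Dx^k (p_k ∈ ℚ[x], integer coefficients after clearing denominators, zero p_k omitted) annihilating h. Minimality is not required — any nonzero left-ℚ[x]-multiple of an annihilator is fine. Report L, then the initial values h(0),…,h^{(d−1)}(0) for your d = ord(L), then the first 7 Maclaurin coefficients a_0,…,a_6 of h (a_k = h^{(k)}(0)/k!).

f: a_k = 0, 4, 0, -4/3, 0, 4/5, 0, …
g: a_k = 0, 4, -4, 16/3, -8, 64/5, -64/3, …
h₀=f+g: left-lcm gives L₀, ord ≤ 4.
L = (-2 - 12·x + 6·x^2 + 4·x^3)·Dx + (-5 - 4·x - 9·x^2 + 12·x^3 + 8·x^4)·Dx^2 + (-1 - x + 2·x^2 + x^3 + 3·x^4 + 2·x^5)·Dx^3  (order 3).
h: a_k = 0, 8, -4, 4, -8, 68/5, -64/3, …
ICs: h(0) = 0, h′(0) = 8, h′′(0) = -8.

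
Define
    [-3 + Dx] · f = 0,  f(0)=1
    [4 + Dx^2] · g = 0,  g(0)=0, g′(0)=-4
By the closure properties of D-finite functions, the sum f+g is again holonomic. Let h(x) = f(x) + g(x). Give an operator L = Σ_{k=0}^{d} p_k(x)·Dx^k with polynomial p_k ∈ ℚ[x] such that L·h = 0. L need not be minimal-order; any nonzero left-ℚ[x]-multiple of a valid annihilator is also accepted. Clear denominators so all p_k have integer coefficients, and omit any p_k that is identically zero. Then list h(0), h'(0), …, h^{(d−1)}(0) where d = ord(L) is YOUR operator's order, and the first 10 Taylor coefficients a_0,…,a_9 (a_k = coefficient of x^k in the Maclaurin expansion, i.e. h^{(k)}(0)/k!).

f: a_k = 1, 3, 9/2, 9/2, 27/8, 81/40, 81/80, 243/560, 729/4480, 243/4480, …
g: a_k = 0, -4, 0, 8/3, 0, -8/15, 0, 16/315, 0, -8/2835, …
L₀ := lclm(L_f,L_g); ord L₀ ≤ 1+2.
L = -12 + 4·Dx - 3·Dx^2 + Dx^3  (order 3).
h: a_k = 1, -1, 9/2, 43/6, 27/8, 179/120, 81/80, 349/720, 729/4480, 18659/362880, …
ICs: h(0) = 1, h′(0) = -1, h′′(0) = 9.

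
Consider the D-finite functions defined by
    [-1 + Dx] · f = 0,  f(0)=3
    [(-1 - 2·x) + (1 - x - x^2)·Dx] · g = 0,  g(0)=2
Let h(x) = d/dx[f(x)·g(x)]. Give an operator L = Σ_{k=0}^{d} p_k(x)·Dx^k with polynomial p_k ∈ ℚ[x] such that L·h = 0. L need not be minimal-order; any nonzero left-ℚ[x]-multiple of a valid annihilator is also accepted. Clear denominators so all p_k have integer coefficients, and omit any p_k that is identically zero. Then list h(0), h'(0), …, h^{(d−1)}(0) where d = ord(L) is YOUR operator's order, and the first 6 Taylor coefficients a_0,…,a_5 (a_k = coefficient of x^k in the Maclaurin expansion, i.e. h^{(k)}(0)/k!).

L = (7 + 6·x - x^2 - 2·x^3 + x^4) + (-2 + x + 4·x^2 - x^4)·Dx  (order 1).
h: a_k = 12, 42, 102, 221, 893/2, 17347/20, …
ICs: h(0) = 12.

f: a_k = 3, 3, 3/2, 1/2, 1/8, 1/40, …
g: a_k = 2, 2, 4, 6, 10, 16, …
h₀=f·g: eliminate ⇒ L₀, order ≤ 1·1.
Derive L from L₀ (diff closure).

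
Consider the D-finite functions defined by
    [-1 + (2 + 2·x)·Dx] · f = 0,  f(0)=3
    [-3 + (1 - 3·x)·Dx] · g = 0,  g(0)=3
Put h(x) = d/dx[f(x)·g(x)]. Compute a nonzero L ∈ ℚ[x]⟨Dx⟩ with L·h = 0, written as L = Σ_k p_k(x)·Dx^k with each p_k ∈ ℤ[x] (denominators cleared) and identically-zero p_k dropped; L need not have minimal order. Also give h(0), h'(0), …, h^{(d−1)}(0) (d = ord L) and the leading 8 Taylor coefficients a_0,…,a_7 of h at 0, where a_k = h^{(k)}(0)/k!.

L = (83 + 126·x + 27·x^2) + (-14 + 22·x + 54·x^2 + 18·x^3)·Dx  (order 1).
h: a_k = 63/2, 747/4, 13473/16, 107739/32, 3232485/256, 23273325/512, 325828629/2048, 2234249595/4096, …
ICs: h(0) = 63/2.

f: a_k = 3, 3/2, -3/8, 3/16, -15/128, 21/256, -63/1024, 99/2048, …
g: a_k = 3, 9, 27, 81, 243, 729, 2187, 6561, …
L₀ := L_f ⊗_s L_g (sym. prod.), ord ≤ 1.
h=h₀': d/dx-closure on L₀ ⇒ L.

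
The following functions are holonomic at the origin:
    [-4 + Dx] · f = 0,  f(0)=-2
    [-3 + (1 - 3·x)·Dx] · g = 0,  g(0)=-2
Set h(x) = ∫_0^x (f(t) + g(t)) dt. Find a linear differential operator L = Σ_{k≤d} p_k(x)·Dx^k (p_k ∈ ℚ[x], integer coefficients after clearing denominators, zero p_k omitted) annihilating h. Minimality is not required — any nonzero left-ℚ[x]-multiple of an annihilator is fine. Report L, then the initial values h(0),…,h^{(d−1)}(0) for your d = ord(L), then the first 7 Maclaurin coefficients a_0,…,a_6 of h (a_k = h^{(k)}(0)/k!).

L = (24 + 144·x)·Dx + (-2 - 96·x + 144·x^2)·Dx^2 + (-1 + 15·x - 36·x^2)·Dx^3  (order 3).
h: a_k = 0, -4, -7, -34/3, -113/6, -110/3, -3773/45, …
ICs: h(0) = 0, h′(0) = -4, h′′(0) = -14.

f: a_k = -2, -8, -16, -64/3, -64/3, -256/15, -512/45, …
g: a_k = -2, -6, -18, -54, -162, -486, -1458, …
Sum ⇒ L₀ = lclm(L_f,L_g) in ℚ(x)⟨Dx⟩.
h=∫h₀ ⇒ L = L₀·Dx.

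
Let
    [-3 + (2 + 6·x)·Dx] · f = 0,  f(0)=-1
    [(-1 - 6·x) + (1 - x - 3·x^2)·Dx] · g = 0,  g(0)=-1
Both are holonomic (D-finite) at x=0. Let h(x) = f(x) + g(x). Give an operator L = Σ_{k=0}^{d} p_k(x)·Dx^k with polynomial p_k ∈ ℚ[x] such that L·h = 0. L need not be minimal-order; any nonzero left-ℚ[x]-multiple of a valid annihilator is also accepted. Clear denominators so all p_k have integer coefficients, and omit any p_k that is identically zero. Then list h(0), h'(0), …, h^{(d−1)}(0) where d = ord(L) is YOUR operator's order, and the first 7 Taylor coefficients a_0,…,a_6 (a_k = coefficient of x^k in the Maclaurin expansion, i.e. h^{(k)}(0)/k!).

f: a_k = -1, -3/2, 9/8, -27/16, 405/128, -1701/256, 15309/1024, …
g: a_k = -1, -1, -4, -7, -19, -40, -97, …
L₀ := lclm(L_f,L_g); ord L₀ ≤ 1+1.
L = (57 + 297·x + 567·x^2 + 810·x^3) + (-41 - 246·x - 891·x^2 - 1998·x^3 - 2025·x^4)·Dx + (-2 + 38·x + 186·x^2 - 54·x^3 - 918·x^4 - 810·x^5)·Dx^2  (order 2).
h: a_k = -2, -5/2, -23/8, -139/16, -2027/128, -11941/256, -84019/1024, …
ICs: h(0) = -2, h′(0) = -5/2.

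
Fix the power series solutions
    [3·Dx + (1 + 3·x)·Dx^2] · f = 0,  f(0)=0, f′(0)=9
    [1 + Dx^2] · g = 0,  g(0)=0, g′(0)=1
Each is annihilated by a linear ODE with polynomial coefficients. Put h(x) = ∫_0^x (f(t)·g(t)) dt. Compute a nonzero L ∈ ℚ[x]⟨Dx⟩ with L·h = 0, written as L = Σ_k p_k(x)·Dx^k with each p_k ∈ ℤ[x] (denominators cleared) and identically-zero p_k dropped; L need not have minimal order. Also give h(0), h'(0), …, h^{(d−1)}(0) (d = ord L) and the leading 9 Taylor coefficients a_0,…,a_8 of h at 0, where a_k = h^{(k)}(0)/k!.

L = (-203 - 222·x - 189·x^2 + 432·x^3 + 324·x^4)·Dx + (-84 - 108·x + 648·x^2 + 648·x^3)·Dx^2 + (-208 - 228·x - 54·x^2 + 864·x^3 + 648·x^4)·Dx^3 + (-84 - 108·x + 648·x^2 + 648·x^3)·Dx^4 + (-5 - 6·x + 135·x^2 + 432·x^3 + 324·x^4)·Dx^5  (order 5).
h: a_k = 0, 0, 0, 3, -27/8, 51/10, -39/4, 1131/56, -28359/640, …
ICs: h(0) = 0, h′(0) = 0, h′′(0) = 0, h′′′(0) = 18, h′′′′(0) = -81.

f: a_k = 0, 9, -27/2, 27, -243/4, 729/5, -729/2, 6561/7, -19683/8, …
g: a_k = 0, 1, 0, -1/6, 0, 1/120, 0, -1/5040, 0, …
Sym-product of L_f,L_g gives L₀ (≤ ord 4).
∫: right-multiply L₀ by Dx.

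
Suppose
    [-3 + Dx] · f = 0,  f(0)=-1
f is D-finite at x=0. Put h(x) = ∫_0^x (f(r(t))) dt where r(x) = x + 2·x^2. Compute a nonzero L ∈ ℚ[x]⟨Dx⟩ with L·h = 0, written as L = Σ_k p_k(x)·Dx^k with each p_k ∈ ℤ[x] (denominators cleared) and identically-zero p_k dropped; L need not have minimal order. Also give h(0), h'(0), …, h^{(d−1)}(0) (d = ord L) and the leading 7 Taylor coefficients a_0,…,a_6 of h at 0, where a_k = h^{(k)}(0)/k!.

f: a_k = -1, -3, -9/2, -9/2, -27/8, -81/40, -81/80, …
Substitute x→r, Dx→(1/r')Dx; clear ⇒ L₀.
∫: right-multiply L₀ by Dx.
L = (-3 - 12·x)·Dx + Dx^2  (order 2).
h: a_k = 0, -1, -3/2, -7/2, -45/8, -387/40, -1107/80, …
ICs: h(0) = 0, h′(0) = -1.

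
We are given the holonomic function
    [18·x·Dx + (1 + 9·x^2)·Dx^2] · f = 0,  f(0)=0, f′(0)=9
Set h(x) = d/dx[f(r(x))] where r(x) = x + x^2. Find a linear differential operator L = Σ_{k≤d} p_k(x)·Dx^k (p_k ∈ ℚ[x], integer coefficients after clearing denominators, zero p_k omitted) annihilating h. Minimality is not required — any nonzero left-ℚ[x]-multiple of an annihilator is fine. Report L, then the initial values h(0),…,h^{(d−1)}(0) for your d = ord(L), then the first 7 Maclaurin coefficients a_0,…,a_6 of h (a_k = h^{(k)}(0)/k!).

L = (-2 + 18·x + 72·x^2 + 108·x^3 + 54·x^4) + (1 + 2·x + 9·x^2 + 36·x^3 + 45·x^4 + 18·x^5)·Dx  (order 1).
h: a_k = 9, 18, -81, -324, 324, 4212, 3645, …
ICs: h(0) = 9.

f: a_k = 0, 9, 0, -27, 0, 729/5, 0, …
h₀=f(r): pull back L_f along r ⇒ L₀.
Derive L from L₀ (diff closure).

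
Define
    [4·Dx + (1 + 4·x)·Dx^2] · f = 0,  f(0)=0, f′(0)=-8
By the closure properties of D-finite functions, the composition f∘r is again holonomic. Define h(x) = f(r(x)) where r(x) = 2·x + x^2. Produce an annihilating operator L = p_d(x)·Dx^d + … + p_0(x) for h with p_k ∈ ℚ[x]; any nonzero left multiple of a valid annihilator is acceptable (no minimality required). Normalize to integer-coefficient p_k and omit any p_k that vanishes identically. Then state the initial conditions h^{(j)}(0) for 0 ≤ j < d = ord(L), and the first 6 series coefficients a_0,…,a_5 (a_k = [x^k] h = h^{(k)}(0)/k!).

L = (7 + 8·x + 4·x^2)·Dx + (1 + 9·x + 12·x^2 + 4·x^3)·Dx^2  (order 2).
h: a_k = 0, -16, 56, -832/3, 1552, -46336/5, …
ICs: h(0) = 0, h′(0) = -16.

f: a_k = 0, -8, 16, -128/3, 128, -2048/5, …
h₀=f(r): pull back L_f along r ⇒ L₀.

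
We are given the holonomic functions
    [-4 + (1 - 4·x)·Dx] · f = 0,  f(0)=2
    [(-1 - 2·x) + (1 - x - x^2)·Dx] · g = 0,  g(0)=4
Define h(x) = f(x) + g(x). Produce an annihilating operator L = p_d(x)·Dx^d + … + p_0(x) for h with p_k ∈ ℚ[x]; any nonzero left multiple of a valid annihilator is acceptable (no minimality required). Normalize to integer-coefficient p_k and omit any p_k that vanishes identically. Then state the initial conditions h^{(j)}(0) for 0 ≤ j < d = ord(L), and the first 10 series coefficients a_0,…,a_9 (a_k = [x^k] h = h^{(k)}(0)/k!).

L = (-16 - 72·x + 24·x^2 - 32·x^3) + (28 - 38·x - 54·x^2 + 16·x^3 - 64·x^4)·Dx + (-3 + 17·x - 23·x^2 + 14·x^3 - 4·x^4 - 16·x^5)·Dx^2  (order 2).
h: a_k = 6, 12, 40, 140, 532, 2080, 8244, 32852, 131208, 524508, …
ICs: h(0) = 6, h′(0) = 12.

f: a_k = 2, 8, 32, 128, 512, 2048, 8192, 32768, 131072, 524288, …
g: a_k = 4, 4, 8, 12, 20, 32, 52, 84, 136, 220, …
Sum ⇒ L₀ = lclm(L_f,L_g) in ℚ(x)⟨Dx⟩.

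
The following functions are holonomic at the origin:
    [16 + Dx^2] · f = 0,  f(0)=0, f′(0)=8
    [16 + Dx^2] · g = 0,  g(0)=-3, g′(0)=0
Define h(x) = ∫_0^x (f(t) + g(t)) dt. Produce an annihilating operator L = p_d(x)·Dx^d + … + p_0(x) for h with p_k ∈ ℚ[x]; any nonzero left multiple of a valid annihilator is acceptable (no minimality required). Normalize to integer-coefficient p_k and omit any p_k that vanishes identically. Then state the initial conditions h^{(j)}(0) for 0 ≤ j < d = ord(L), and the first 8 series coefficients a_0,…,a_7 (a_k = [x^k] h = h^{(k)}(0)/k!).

f: a_k = 0, 8, 0, -64/3, 0, 256/15, 0, -2048/315, …
g: a_k = -3, 0, 24, 0, -32, 0, 256/15, 0, …
L₀ := lclm(L_f,L_g); ord L₀ ≤ 2+2.
h=∫₀ˣh₀: take L = L₀·Dx.
L = 16·Dx + Dx^3  (order 3).
h: a_k = 0, -3, 4, 8, -16/3, -32/5, 128/45, 256/105, …
ICs: h(0) = 0, h′(0) = -3, h′′(0) = 8.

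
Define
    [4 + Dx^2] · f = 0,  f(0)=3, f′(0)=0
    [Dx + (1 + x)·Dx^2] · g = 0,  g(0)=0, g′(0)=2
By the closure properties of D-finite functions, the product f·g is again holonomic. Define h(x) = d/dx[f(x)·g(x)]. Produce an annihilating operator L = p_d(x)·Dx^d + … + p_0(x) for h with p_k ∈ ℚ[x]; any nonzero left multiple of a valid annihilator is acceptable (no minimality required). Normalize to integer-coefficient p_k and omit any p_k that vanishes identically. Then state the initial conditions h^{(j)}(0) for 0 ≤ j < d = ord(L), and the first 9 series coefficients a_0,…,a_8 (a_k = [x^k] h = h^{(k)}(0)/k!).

f: a_k = 3, 0, -6, 0, 2, 0, -4/15, 0, 2/105, …
g: a_k = 0, 2, -1, 2/3, -1/2, 2/5, -1/3, 2/7, -1/4, …
h₀=f·g: eliminate ⇒ L₀, order ≤ 2·2.
h=h₀': d/dx-closure on L₀ ⇒ L.
L = (-56 + 896·x + 4416·x^2 + 8064·x^3 + 7136·x^4 + 3072·x^5 + 512·x^6) + (72 + 776·x + 2080·x^2 + 2400·x^3 + 1280·x^4 + 256·x^5)·Dx + (70 + 824·x + 2780·x^2 + 4416·x^3 + 3664·x^4 + 1536·x^5 + 256·x^6)·Dx^2 + (18 + 194·x + 520·x^2 + 600·x^3 + 320·x^4 + 64·x^5)·Dx^3 + (21 + 150·x + 419·x^2 + 600·x^3 + 470·x^4 + 192·x^5 + 32·x^6)·Dx^4  (order 4).
h: a_k = 6, -6, -30, 18, 6, 0, -26/5, 62/15, -122/35, …
ICs: h(0) = 6, h′(0) = -6, h′′(0) = -60, h′′′(0) = 108.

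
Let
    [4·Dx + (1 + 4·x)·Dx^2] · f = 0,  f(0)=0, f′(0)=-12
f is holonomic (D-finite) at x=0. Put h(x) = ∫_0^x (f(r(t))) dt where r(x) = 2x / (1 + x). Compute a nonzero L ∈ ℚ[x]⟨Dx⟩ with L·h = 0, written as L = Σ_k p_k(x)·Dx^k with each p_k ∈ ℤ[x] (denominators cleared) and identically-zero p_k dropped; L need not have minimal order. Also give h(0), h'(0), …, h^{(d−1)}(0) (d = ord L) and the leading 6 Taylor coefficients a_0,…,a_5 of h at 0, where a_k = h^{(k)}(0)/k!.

L = (10 + 18·x)·Dx^2 + (1 + 10·x + 9·x^2)·Dx^3  (order 3).
h: a_k = 0, 0, -12, 40, -182, 984, …
ICs: h(0) = 0, h′(0) = 0, h′′(0) = -24.

f: a_k = 0, -12, 24, -64, 192, -3072/5, …
f∘r: x↦r, Dx↦Dx/r' in L_f ⇒ L₀.
Integrate: L := L₀·Dx.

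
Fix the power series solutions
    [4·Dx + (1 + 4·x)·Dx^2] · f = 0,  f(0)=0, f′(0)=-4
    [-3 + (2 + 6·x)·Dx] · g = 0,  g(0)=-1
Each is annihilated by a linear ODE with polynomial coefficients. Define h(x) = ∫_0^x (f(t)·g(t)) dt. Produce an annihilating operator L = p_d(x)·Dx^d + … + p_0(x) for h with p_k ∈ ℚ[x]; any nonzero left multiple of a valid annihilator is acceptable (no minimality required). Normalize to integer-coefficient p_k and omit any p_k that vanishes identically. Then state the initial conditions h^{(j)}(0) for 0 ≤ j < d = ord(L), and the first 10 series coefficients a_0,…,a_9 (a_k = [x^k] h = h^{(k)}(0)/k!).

L = (3 + 36·x)·Dx + (4 + 12·x)·Dx^2 + (4 + 40·x + 132·x^2 + 144·x^3)·Dx^3  (order 3).
h: a_k = 0, 0, 2, -2/3, 29/24, -13/4, 9383/960, -206953/6720, 7147521/71680, -53092163/161280, …
ICs: h(0) = 0, h′(0) = 0, h′′(0) = 4.

f: a_k = 0, -4, 8, -64/3, 64, -1024/5, 2048/3, -16384/7, 8192, -262144/9, …
g: a_k = -1, -3/2, 9/8, -27/16, 405/128, -1701/256, 15309/1024, -72171/2048, 2814669/32768, -14073345/65536, …
L₀ := L_f ⊗_s L_g (sym. prod.), ord ≤ 2.
∫: right-multiply L₀ by Dx.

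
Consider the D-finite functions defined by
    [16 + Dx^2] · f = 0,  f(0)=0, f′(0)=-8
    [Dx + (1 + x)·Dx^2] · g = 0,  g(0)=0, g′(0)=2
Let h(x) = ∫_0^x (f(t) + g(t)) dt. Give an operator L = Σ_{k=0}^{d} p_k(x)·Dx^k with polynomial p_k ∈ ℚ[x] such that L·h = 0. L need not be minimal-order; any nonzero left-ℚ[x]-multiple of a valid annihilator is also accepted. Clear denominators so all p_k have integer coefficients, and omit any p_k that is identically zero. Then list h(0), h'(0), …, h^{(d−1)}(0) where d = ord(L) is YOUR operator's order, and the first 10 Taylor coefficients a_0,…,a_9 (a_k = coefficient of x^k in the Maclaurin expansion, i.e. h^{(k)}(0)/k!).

f: a_k = 0, -8, 0, 64/3, 0, -256/15, 0, 2048/315, 0, -4096/2835, …
g: a_k = 0, 2, -1, 2/3, -1/2, 2/5, -1/3, 2/7, -1/4, 2/9, …
h₀=f+g: left-lcm gives L₀, ord ≤ 4.
Integrate: L := L₀·Dx.
L = (176 + 256·x + 128·x^2)·Dx^2 + (144 + 400·x + 384·x^2 + 128·x^3)·Dx^3 + (11 + 16·x + 8·x^2)·Dx^4 + (9 + 25·x + 24·x^2 + 8·x^3)·Dx^5  (order 5).
h: a_k = 0, 0, -3, -1/3, 11/2, -1/10, -25/9, -1/21, 1069/1260, -1/36, …
ICs: h(0) = 0, h′(0) = 0, h′′(0) = -6, h′′′(0) = -2, h′′′′(0) = 132.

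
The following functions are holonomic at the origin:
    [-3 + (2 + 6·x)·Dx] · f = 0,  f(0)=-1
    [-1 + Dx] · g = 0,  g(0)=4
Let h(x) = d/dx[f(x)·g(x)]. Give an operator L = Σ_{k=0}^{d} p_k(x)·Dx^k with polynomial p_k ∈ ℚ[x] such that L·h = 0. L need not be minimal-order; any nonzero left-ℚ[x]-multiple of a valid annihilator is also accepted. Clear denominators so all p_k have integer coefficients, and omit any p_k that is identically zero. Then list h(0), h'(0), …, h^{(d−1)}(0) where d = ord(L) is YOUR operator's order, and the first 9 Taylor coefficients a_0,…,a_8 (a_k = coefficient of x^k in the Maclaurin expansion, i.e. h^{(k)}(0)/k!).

f: a_k = -1, -3/2, 9/8, -27/16, 405/128, -1701/256, 15309/1024, -72171/2048, 2814669/32768, …
g: a_k = 4, 4, 2, 2/3, 1/6, 1/30, 1/180, 1/1260, 1/10080, …
L₀ := L_f ⊗_s L_g (sym. prod.), ord ≤ 1.
Differentiate: ansatz ord ≤ ord L₀ ⇒ L.
L = (7 + 60·x + 36·x^2) + (-10 - 42·x - 36·x^2)·Dx  (order 1).
h: a_k = -10, -7, -71/4, 671/24, -16157/192, 88837/384, -14933039/23040, 589833983/322560, -3828061859/737280, …
ICs: h(0) = -10.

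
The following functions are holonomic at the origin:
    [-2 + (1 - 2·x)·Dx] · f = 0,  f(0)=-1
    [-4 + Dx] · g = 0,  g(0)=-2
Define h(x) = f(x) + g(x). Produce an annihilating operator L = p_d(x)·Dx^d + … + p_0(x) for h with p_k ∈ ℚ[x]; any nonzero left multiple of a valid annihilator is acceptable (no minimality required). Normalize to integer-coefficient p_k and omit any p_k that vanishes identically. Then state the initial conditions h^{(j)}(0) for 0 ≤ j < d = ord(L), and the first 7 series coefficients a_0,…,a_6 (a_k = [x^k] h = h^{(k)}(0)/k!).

f: a_k = -1, -2, -4, -8, -16, -32, -64, …
g: a_k = -2, -8, -16, -64/3, -64/3, -256/15, -512/45, …
L₀ := lclm(L_f,L_g); ord L₀ ≤ 1+1.
L = -32·x + (-4 + 32·x - 32·x^2)·Dx + (1 - 6·x + 8·x^2)·Dx^2  (order 2).
h: a_k = -3, -10, -20, -88/3, -112/3, -736/15, -3392/45, …
ICs: h(0) = -3, h′(0) = -10.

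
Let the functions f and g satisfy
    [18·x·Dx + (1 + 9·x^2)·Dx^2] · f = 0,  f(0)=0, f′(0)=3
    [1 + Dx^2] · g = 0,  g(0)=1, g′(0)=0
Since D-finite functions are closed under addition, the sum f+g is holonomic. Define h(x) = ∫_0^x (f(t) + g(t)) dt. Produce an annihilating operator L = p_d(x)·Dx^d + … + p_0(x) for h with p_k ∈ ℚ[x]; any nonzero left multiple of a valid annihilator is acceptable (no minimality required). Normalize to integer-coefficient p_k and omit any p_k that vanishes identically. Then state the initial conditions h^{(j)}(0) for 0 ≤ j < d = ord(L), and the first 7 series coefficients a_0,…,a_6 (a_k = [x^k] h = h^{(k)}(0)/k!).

f: a_k = 0, 3, 0, -9, 0, 243/5, 0, …
g: a_k = 1, 0, -1/2, 0, 1/24, 0, -1/720, …
L₀ := lclm(L_f,L_g); ord L₀ ≤ 2+2.
h=∫₀ˣh₀: take L = L₀·Dx.
L = (-1926·x + 17820·x^3 + 1458·x^5)·Dx^2 + (-17 + 351·x^2 + 4617·x^4 + 729·x^6)·Dx^3 + (-1926·x + 17820·x^3 + 1458·x^5)·Dx^4 + (-17 + 351·x^2 + 4617·x^4 + 729·x^6)·Dx^5  (order 5).
h: a_k = 0, 1, 3/2, -1/6, -9/4, 1/120, 81/10, …
ICs: h(0) = 0, h′(0) = 1, h′′(0) = 3, h′′′(0) = -1, h′′′′(0) = -54.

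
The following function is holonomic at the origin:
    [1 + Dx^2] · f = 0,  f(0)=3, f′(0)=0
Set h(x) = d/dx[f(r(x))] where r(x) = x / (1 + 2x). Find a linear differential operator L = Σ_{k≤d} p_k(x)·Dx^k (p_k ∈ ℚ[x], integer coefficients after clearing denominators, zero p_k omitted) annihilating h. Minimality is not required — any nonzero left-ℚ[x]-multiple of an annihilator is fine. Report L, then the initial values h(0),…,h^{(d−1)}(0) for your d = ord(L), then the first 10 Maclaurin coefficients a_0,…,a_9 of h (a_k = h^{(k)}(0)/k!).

L = (25 + 96·x + 96·x^2) + (12 + 72·x + 144·x^2 + 96·x^3)·Dx + (1 + 8·x + 24·x^2 + 32·x^3 + 16·x^4)·Dx^2  (order 2).
h: a_k = 0, -3, 18, -143/2, 235, -27601/40, 37527/20, -8095583/1680, 3310941/280, -3377674081/120960, …
ICs: h(0) = 0, h′(0) = -3.

f: a_k = 3, 0, -3/2, 0, 1/8, 0, -1/240, 0, 1/13440, 0, …
Change of var in L_f (x↦r) gives L₀.
Derive L from L₀ (diff closure).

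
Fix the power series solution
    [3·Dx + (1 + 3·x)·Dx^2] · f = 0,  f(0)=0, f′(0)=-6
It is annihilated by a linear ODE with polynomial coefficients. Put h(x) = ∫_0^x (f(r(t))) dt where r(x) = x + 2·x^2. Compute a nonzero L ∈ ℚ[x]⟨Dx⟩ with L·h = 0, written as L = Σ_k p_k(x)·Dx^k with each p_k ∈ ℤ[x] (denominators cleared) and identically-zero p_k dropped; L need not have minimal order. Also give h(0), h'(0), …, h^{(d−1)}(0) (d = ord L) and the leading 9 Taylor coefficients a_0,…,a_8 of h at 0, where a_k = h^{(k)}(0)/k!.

L = (-1 + 12·x + 24·x^2)·Dx^2 + (1 + 7·x + 18·x^2 + 24·x^3)·Dx^3  (order 3).
h: a_k = 0, 0, -3, -1, 9/2, -63/10, 9/5, 99/7, -1053/28, …
ICs: h(0) = 0, h′(0) = 0, h′′(0) = -6.

f: a_k = 0, -6, 9, -18, 81/2, -486/5, 243, -4374/7, 6561/4, …
L₀ from L_f via x↦r, Dx↦r'^{-1}Dx.
h=∫₀ˣh₀: take L = L₀·Dx.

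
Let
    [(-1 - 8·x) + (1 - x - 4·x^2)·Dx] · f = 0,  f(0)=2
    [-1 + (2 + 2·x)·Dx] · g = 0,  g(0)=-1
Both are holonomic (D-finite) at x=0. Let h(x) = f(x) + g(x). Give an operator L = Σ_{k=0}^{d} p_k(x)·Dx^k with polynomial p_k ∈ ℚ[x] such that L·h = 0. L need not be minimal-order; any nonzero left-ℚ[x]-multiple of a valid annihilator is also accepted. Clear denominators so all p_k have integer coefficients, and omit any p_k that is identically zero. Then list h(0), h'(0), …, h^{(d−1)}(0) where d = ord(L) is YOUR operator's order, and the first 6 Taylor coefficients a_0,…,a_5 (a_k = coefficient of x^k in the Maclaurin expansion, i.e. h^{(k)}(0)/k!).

L = (-21 - 75·x - 228·x^2 - 160·x^3) + (41 + 174·x + 609·x^2 + 872·x^3 + 400·x^4)·Dx + (-2 - 38·x - 30·x^2 + 198·x^3 + 352·x^4 + 160·x^5)·Dx^2  (order 2).
h: a_k = 1, 3/2, 81/8, 287/16, 7429/128, 33273/256, …
ICs: h(0) = 1, h′(0) = 3/2.

f: a_k = 2, 2, 10, 18, 58, 130, …
g: a_k = -1, -1/2, 1/8, -1/16, 5/128, -7/256, …
Weyl lclm of L_f,L_g ⇒ L₀ (ord ≤ 2).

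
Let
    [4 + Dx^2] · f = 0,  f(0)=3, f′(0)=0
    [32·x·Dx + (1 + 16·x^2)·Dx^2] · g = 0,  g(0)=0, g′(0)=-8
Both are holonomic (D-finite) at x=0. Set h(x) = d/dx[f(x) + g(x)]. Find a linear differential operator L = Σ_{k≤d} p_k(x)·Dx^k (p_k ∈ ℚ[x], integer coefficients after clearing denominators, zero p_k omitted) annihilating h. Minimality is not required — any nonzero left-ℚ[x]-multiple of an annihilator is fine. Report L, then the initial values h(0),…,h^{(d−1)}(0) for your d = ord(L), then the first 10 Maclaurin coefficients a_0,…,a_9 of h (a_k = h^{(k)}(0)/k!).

f: a_k = 3, 0, -6, 0, 2, 0, -4/15, 0, 2/105, 0, …
g: a_k = 0, -8, 0, 128/3, 0, -2048/5, 0, 32768/7, 0, -524288/9, …
Sum ⇒ L₀ = lclm(L_f,L_g) in ℚ(x)⟨Dx⟩.
h₀' ⇒ L via d/dx closure of L₀.
L = (-6016·x + 102400·x^3 + 32768·x^5) + (-28 + 1216·x^2 + 27648·x^4 + 16384·x^6)·Dx + (-1504·x + 25600·x^3 + 8192·x^5)·Dx^2 + (-7 + 304·x^2 + 6912·x^4 + 4096·x^6)·Dx^3  (order 3).
h: a_k = -8, -12, 128, 8, -2048, -8/5, 32768, 16/105, -524288, -8/945, …
ICs: h(0) = -8, h′(0) = -12, h′′(0) = 256.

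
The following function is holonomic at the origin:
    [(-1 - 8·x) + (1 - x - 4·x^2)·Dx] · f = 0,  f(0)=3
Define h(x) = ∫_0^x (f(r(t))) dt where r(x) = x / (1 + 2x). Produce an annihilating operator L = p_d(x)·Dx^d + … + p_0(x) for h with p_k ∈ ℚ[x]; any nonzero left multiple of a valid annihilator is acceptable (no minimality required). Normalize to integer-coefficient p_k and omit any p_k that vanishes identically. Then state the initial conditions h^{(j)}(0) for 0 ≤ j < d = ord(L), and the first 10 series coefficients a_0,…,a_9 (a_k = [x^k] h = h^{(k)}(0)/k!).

L = (1 + 10·x)·Dx + (-1 - 5·x - 4·x^2 + 4·x^3)·Dx^2  (order 2).
h: a_k = 0, 3, 3/2, 3, -21/4, 81/5, -95/2, 1017/7, -3621/8, 1433, …
ICs: h(0) = 0, h′(0) = 3.

f: a_k = 3, 3, 15, 27, 87, 195, 543, 1323, 3495, 8787, …
L₀ from L_f via x↦r, Dx↦r'^{-1}Dx.
∫: right-multiply L₀ by Dx.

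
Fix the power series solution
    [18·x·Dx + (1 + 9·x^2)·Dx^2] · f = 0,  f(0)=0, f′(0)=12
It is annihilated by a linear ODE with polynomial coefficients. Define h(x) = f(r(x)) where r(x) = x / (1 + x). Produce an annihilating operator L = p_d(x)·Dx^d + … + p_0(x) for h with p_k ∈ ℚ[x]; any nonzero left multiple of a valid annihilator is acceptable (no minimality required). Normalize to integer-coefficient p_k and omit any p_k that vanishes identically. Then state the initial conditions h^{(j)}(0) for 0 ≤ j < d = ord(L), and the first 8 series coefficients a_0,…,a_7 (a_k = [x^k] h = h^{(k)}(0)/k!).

L = (2 + 20·x)·Dx + (1 + 2·x + 10·x^2)·Dx^2  (order 2).
h: a_k = 0, 12, -12, -24, 96, -48/5, -624, 7968/7, …
ICs: h(0) = 0, h′(0) = 12.

f: a_k = 0, 12, 0, -36, 0, 972/5, 0, -8748/7, …
Change of var in L_f (x↦r) gives L₀.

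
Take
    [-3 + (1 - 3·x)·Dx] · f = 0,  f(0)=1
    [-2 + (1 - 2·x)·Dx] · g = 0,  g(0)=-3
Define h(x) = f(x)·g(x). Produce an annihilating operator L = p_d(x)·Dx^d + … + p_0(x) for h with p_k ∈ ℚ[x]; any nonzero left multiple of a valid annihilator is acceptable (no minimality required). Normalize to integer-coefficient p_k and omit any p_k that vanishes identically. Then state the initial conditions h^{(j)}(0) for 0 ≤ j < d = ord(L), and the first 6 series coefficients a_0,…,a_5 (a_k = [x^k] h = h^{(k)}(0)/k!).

f: a_k = 1, 3, 9, 27, 81, 243, …
g: a_k = -3, -6, -12, -24, -48, -96, …
L₀ := L_f ⊗_s L_g (sym. prod.), ord ≤ 1.
L = (-5 + 12·x) + (1 - 5·x + 6·x^2)·Dx  (order 1).
h: a_k = -3, -15, -57, -195, -633, -1995, …
ICs: h(0) = -3.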